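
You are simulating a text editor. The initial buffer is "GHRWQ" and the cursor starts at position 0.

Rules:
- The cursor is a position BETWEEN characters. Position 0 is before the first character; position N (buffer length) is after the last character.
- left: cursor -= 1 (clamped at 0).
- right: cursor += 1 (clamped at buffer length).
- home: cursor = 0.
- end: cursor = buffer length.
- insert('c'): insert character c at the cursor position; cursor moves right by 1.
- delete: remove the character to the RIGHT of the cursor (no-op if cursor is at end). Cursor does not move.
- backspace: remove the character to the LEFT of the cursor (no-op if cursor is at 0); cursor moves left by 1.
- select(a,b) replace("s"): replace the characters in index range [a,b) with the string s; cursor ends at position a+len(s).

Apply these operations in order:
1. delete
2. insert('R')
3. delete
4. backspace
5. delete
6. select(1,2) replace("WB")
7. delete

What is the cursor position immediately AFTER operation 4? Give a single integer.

Answer: 0

Derivation:
After op 1 (delete): buf='HRWQ' cursor=0
After op 2 (insert('R')): buf='RHRWQ' cursor=1
After op 3 (delete): buf='RRWQ' cursor=1
After op 4 (backspace): buf='RWQ' cursor=0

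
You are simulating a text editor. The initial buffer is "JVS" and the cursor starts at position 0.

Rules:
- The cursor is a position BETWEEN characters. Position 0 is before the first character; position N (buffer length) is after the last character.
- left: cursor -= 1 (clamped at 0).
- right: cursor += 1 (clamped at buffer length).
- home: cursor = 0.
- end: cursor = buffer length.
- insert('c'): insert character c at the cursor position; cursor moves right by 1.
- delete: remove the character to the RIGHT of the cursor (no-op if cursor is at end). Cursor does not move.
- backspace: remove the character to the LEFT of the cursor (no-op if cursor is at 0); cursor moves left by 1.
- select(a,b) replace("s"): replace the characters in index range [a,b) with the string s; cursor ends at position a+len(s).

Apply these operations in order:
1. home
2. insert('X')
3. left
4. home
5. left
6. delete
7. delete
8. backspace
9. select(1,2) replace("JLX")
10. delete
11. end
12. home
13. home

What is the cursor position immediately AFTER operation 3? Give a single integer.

After op 1 (home): buf='JVS' cursor=0
After op 2 (insert('X')): buf='XJVS' cursor=1
After op 3 (left): buf='XJVS' cursor=0

Answer: 0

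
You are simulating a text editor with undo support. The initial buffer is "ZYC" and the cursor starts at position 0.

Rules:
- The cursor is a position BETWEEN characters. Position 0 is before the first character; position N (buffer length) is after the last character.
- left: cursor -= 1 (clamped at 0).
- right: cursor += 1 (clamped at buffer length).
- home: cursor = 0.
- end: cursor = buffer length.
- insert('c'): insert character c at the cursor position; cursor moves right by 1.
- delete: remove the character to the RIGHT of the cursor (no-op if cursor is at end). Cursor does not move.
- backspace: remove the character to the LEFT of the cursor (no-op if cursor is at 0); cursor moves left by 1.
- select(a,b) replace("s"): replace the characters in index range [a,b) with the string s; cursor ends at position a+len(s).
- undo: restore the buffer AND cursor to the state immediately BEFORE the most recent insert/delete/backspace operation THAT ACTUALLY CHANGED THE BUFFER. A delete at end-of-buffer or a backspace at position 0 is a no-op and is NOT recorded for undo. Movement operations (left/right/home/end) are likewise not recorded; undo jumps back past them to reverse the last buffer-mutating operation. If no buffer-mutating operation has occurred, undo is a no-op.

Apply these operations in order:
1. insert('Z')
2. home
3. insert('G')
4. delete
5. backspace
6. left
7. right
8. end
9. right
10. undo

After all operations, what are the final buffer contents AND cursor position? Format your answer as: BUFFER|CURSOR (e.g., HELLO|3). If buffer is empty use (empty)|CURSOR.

After op 1 (insert('Z')): buf='ZZYC' cursor=1
After op 2 (home): buf='ZZYC' cursor=0
After op 3 (insert('G')): buf='GZZYC' cursor=1
After op 4 (delete): buf='GZYC' cursor=1
After op 5 (backspace): buf='ZYC' cursor=0
After op 6 (left): buf='ZYC' cursor=0
After op 7 (right): buf='ZYC' cursor=1
After op 8 (end): buf='ZYC' cursor=3
After op 9 (right): buf='ZYC' cursor=3
After op 10 (undo): buf='GZYC' cursor=1

Answer: GZYC|1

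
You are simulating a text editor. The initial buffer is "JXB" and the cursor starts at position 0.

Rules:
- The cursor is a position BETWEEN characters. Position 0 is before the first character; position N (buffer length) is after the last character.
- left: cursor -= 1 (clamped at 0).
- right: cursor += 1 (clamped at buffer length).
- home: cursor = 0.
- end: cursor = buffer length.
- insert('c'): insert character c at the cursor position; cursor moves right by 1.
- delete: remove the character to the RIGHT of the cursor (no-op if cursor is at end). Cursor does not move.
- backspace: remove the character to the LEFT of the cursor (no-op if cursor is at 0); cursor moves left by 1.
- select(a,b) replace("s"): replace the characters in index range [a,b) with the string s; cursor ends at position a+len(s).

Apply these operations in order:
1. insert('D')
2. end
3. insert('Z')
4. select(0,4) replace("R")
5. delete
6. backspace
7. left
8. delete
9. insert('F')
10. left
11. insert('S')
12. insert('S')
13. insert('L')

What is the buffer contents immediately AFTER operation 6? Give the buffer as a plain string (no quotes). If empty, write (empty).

Answer: (empty)

Derivation:
After op 1 (insert('D')): buf='DJXB' cursor=1
After op 2 (end): buf='DJXB' cursor=4
After op 3 (insert('Z')): buf='DJXBZ' cursor=5
After op 4 (select(0,4) replace("R")): buf='RZ' cursor=1
After op 5 (delete): buf='R' cursor=1
After op 6 (backspace): buf='(empty)' cursor=0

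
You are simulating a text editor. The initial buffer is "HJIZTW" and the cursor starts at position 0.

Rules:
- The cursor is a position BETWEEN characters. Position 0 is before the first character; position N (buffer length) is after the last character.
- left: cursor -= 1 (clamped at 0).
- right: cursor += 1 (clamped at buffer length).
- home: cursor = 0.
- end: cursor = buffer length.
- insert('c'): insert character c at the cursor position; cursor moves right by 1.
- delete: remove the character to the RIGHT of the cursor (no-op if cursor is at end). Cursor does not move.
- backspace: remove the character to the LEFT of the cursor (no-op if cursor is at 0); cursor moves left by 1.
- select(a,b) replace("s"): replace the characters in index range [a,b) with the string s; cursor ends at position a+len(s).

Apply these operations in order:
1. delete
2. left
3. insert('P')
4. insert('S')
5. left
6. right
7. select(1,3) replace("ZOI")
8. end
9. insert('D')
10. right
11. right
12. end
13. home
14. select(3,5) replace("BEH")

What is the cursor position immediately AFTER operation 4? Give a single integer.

Answer: 2

Derivation:
After op 1 (delete): buf='JIZTW' cursor=0
After op 2 (left): buf='JIZTW' cursor=0
After op 3 (insert('P')): buf='PJIZTW' cursor=1
After op 4 (insert('S')): buf='PSJIZTW' cursor=2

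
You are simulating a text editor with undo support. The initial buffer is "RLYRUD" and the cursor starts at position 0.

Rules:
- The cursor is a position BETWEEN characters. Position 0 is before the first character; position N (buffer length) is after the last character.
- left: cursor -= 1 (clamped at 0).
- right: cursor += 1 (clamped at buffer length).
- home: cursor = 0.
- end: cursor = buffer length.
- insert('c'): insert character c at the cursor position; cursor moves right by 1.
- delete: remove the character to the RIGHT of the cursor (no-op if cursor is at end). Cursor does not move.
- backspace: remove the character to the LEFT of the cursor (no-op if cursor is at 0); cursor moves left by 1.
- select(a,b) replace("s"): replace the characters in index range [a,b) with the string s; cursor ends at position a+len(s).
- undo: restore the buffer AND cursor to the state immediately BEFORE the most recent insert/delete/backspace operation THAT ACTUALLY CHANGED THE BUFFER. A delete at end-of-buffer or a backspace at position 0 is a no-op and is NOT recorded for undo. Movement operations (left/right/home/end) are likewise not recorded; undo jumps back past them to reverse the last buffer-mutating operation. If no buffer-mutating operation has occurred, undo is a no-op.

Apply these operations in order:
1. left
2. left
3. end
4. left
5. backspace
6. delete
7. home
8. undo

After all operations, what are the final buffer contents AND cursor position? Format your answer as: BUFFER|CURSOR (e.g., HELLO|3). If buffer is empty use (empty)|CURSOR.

After op 1 (left): buf='RLYRUD' cursor=0
After op 2 (left): buf='RLYRUD' cursor=0
After op 3 (end): buf='RLYRUD' cursor=6
After op 4 (left): buf='RLYRUD' cursor=5
After op 5 (backspace): buf='RLYRD' cursor=4
After op 6 (delete): buf='RLYR' cursor=4
After op 7 (home): buf='RLYR' cursor=0
After op 8 (undo): buf='RLYRD' cursor=4

Answer: RLYRD|4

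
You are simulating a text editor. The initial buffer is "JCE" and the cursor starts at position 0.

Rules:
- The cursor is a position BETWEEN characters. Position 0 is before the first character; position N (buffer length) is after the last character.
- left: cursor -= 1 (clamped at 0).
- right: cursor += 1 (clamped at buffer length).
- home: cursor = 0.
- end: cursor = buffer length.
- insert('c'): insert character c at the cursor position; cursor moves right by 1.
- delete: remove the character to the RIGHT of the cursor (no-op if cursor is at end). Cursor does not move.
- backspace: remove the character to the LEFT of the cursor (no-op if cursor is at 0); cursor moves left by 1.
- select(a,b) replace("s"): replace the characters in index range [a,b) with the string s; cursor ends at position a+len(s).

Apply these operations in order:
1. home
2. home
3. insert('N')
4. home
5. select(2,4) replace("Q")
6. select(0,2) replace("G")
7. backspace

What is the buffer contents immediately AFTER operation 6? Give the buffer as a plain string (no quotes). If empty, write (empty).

Answer: GQ

Derivation:
After op 1 (home): buf='JCE' cursor=0
After op 2 (home): buf='JCE' cursor=0
After op 3 (insert('N')): buf='NJCE' cursor=1
After op 4 (home): buf='NJCE' cursor=0
After op 5 (select(2,4) replace("Q")): buf='NJQ' cursor=3
After op 6 (select(0,2) replace("G")): buf='GQ' cursor=1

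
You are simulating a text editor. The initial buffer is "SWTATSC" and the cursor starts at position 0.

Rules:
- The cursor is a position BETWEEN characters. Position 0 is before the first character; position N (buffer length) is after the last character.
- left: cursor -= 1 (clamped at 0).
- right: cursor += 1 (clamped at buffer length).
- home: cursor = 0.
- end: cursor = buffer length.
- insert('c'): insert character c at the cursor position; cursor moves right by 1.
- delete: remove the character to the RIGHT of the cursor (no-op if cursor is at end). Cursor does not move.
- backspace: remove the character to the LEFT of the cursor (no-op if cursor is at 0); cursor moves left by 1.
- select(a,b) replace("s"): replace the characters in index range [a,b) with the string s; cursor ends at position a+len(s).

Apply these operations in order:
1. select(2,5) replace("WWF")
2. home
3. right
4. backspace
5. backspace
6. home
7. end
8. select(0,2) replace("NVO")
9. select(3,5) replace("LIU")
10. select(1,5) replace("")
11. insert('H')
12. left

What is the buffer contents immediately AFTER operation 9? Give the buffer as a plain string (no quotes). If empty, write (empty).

Answer: NVOLIUSC

Derivation:
After op 1 (select(2,5) replace("WWF")): buf='SWWWFSC' cursor=5
After op 2 (home): buf='SWWWFSC' cursor=0
After op 3 (right): buf='SWWWFSC' cursor=1
After op 4 (backspace): buf='WWWFSC' cursor=0
After op 5 (backspace): buf='WWWFSC' cursor=0
After op 6 (home): buf='WWWFSC' cursor=0
After op 7 (end): buf='WWWFSC' cursor=6
After op 8 (select(0,2) replace("NVO")): buf='NVOWFSC' cursor=3
After op 9 (select(3,5) replace("LIU")): buf='NVOLIUSC' cursor=6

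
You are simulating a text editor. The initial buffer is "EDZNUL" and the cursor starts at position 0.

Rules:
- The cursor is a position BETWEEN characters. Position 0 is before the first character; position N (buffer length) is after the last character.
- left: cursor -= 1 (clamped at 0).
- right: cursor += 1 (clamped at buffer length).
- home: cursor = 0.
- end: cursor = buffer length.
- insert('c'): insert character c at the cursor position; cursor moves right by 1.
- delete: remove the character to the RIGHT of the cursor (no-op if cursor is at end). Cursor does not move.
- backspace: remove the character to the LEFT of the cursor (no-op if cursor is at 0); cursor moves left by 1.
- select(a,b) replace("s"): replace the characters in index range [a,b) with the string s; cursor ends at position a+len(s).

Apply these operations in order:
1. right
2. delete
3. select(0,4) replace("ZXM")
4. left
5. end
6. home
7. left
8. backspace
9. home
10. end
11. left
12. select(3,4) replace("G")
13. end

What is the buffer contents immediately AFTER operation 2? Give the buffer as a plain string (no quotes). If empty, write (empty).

After op 1 (right): buf='EDZNUL' cursor=1
After op 2 (delete): buf='EZNUL' cursor=1

Answer: EZNUL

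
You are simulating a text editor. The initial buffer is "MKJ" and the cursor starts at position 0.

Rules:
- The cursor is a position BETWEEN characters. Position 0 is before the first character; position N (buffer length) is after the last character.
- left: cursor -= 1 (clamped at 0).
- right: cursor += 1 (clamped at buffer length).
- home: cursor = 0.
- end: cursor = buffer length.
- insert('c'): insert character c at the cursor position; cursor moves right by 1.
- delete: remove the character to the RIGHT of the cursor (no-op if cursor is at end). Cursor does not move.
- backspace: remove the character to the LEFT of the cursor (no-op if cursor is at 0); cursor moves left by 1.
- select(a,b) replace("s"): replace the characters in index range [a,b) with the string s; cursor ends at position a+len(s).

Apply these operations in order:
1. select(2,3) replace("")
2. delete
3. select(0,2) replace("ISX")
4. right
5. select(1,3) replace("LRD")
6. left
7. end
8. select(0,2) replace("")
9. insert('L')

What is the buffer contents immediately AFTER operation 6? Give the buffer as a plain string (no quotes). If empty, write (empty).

After op 1 (select(2,3) replace("")): buf='MK' cursor=2
After op 2 (delete): buf='MK' cursor=2
After op 3 (select(0,2) replace("ISX")): buf='ISX' cursor=3
After op 4 (right): buf='ISX' cursor=3
After op 5 (select(1,3) replace("LRD")): buf='ILRD' cursor=4
After op 6 (left): buf='ILRD' cursor=3

Answer: ILRD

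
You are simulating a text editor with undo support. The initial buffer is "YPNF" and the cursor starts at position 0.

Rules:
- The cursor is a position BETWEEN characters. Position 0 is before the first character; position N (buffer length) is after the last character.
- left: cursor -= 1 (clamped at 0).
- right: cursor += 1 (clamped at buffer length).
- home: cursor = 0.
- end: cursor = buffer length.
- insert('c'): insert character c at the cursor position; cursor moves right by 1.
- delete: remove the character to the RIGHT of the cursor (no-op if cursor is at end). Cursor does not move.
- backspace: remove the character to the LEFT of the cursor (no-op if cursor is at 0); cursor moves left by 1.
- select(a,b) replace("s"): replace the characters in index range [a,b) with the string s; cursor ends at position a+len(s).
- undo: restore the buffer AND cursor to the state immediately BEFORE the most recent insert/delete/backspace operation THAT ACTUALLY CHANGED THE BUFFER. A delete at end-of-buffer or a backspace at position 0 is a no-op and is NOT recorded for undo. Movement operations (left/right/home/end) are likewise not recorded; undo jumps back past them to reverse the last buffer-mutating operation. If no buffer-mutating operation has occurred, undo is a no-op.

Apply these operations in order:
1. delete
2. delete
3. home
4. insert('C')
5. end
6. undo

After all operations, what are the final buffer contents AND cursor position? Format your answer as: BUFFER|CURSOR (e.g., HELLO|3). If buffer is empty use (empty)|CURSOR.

After op 1 (delete): buf='PNF' cursor=0
After op 2 (delete): buf='NF' cursor=0
After op 3 (home): buf='NF' cursor=0
After op 4 (insert('C')): buf='CNF' cursor=1
After op 5 (end): buf='CNF' cursor=3
After op 6 (undo): buf='NF' cursor=0

Answer: NF|0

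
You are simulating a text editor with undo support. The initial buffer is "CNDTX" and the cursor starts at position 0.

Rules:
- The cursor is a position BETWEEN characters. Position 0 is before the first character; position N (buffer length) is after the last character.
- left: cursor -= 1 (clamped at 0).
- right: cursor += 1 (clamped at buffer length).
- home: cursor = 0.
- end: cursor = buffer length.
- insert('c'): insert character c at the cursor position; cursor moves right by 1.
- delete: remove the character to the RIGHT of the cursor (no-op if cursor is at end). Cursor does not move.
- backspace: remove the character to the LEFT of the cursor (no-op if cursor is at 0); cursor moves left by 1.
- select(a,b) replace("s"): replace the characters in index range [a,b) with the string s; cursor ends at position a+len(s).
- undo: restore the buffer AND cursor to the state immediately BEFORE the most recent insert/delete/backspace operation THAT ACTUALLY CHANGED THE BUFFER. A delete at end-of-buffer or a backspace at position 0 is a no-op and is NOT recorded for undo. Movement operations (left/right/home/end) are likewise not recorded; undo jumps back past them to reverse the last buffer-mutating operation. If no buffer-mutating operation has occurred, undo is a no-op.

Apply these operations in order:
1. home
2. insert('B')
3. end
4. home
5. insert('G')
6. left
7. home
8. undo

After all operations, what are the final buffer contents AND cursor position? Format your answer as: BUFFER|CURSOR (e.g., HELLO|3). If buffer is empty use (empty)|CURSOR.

Answer: BCNDTX|0

Derivation:
After op 1 (home): buf='CNDTX' cursor=0
After op 2 (insert('B')): buf='BCNDTX' cursor=1
After op 3 (end): buf='BCNDTX' cursor=6
After op 4 (home): buf='BCNDTX' cursor=0
After op 5 (insert('G')): buf='GBCNDTX' cursor=1
After op 6 (left): buf='GBCNDTX' cursor=0
After op 7 (home): buf='GBCNDTX' cursor=0
After op 8 (undo): buf='BCNDTX' cursor=0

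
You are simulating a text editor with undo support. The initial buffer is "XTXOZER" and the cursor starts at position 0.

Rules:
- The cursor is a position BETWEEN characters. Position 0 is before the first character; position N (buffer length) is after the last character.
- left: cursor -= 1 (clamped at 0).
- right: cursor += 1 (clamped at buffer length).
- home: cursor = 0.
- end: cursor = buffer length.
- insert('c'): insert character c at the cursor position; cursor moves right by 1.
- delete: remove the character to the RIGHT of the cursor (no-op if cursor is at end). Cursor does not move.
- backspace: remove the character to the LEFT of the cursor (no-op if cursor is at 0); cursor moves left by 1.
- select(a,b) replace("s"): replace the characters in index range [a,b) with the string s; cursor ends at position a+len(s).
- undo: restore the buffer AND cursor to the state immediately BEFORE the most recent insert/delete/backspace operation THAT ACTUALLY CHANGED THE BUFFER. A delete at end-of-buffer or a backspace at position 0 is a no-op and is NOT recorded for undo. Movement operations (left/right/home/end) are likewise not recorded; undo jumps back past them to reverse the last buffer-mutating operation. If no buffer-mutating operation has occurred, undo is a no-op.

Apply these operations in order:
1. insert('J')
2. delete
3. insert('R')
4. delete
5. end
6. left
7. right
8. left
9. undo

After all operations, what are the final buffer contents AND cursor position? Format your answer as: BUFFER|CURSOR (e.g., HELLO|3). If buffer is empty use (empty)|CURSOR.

Answer: JRTXOZER|2

Derivation:
After op 1 (insert('J')): buf='JXTXOZER' cursor=1
After op 2 (delete): buf='JTXOZER' cursor=1
After op 3 (insert('R')): buf='JRTXOZER' cursor=2
After op 4 (delete): buf='JRXOZER' cursor=2
After op 5 (end): buf='JRXOZER' cursor=7
After op 6 (left): buf='JRXOZER' cursor=6
After op 7 (right): buf='JRXOZER' cursor=7
After op 8 (left): buf='JRXOZER' cursor=6
After op 9 (undo): buf='JRTXOZER' cursor=2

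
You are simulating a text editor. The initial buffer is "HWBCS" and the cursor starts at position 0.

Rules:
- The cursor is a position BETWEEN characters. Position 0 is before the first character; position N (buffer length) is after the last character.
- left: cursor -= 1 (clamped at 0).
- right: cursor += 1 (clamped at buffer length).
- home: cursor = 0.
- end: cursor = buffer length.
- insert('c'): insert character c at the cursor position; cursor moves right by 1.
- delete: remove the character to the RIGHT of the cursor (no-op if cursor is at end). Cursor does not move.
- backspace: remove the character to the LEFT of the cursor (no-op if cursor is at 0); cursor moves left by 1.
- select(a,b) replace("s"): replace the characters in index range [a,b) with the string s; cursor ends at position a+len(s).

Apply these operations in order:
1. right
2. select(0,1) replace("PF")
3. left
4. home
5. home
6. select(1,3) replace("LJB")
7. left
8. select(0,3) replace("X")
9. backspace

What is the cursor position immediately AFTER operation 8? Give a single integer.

After op 1 (right): buf='HWBCS' cursor=1
After op 2 (select(0,1) replace("PF")): buf='PFWBCS' cursor=2
After op 3 (left): buf='PFWBCS' cursor=1
After op 4 (home): buf='PFWBCS' cursor=0
After op 5 (home): buf='PFWBCS' cursor=0
After op 6 (select(1,3) replace("LJB")): buf='PLJBBCS' cursor=4
After op 7 (left): buf='PLJBBCS' cursor=3
After op 8 (select(0,3) replace("X")): buf='XBBCS' cursor=1

Answer: 1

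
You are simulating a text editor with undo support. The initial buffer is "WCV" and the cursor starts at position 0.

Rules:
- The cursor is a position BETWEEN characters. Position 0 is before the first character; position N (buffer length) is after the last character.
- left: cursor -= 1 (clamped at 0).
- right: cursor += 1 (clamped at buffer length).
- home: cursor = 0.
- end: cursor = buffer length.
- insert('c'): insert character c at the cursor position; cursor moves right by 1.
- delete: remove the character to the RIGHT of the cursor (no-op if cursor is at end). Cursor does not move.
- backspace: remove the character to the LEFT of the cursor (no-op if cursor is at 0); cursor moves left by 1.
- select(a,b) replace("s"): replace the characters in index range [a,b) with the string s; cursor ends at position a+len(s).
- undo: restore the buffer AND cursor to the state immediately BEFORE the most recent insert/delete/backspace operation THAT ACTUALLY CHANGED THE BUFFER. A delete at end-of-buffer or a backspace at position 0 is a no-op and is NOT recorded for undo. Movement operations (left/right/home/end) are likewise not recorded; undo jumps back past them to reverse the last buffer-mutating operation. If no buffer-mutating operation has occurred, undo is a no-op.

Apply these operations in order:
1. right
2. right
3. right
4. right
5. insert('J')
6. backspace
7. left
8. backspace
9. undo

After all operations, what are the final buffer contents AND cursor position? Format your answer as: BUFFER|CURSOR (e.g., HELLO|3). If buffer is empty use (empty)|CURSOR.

Answer: WCV|2

Derivation:
After op 1 (right): buf='WCV' cursor=1
After op 2 (right): buf='WCV' cursor=2
After op 3 (right): buf='WCV' cursor=3
After op 4 (right): buf='WCV' cursor=3
After op 5 (insert('J')): buf='WCVJ' cursor=4
After op 6 (backspace): buf='WCV' cursor=3
After op 7 (left): buf='WCV' cursor=2
After op 8 (backspace): buf='WV' cursor=1
After op 9 (undo): buf='WCV' cursor=2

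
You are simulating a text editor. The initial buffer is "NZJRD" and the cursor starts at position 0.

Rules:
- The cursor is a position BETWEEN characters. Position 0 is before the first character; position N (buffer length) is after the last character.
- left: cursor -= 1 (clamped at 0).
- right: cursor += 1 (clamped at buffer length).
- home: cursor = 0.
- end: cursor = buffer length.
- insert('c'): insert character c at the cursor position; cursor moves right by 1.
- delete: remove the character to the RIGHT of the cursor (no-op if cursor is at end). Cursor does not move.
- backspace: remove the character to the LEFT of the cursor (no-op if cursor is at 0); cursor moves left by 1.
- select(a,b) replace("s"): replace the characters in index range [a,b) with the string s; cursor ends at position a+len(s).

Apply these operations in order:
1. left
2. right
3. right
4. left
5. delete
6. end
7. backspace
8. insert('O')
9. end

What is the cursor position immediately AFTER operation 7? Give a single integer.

Answer: 3

Derivation:
After op 1 (left): buf='NZJRD' cursor=0
After op 2 (right): buf='NZJRD' cursor=1
After op 3 (right): buf='NZJRD' cursor=2
After op 4 (left): buf='NZJRD' cursor=1
After op 5 (delete): buf='NJRD' cursor=1
After op 6 (end): buf='NJRD' cursor=4
After op 7 (backspace): buf='NJR' cursor=3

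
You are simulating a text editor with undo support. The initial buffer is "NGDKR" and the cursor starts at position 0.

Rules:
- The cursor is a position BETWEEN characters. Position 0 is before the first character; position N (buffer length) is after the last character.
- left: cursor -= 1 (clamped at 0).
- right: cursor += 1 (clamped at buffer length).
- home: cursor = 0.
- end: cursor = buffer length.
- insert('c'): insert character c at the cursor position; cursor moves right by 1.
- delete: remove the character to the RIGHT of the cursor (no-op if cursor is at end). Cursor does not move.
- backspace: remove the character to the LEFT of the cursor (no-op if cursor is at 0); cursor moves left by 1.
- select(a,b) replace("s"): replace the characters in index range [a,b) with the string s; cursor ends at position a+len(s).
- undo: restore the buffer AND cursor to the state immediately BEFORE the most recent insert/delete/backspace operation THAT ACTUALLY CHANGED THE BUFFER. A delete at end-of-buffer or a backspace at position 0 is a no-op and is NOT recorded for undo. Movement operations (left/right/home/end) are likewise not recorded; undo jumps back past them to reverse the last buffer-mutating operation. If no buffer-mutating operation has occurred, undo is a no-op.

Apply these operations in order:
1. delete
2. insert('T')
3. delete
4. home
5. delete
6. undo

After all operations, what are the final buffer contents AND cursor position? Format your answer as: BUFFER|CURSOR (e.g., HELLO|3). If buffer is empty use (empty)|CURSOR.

After op 1 (delete): buf='GDKR' cursor=0
After op 2 (insert('T')): buf='TGDKR' cursor=1
After op 3 (delete): buf='TDKR' cursor=1
After op 4 (home): buf='TDKR' cursor=0
After op 5 (delete): buf='DKR' cursor=0
After op 6 (undo): buf='TDKR' cursor=0

Answer: TDKR|0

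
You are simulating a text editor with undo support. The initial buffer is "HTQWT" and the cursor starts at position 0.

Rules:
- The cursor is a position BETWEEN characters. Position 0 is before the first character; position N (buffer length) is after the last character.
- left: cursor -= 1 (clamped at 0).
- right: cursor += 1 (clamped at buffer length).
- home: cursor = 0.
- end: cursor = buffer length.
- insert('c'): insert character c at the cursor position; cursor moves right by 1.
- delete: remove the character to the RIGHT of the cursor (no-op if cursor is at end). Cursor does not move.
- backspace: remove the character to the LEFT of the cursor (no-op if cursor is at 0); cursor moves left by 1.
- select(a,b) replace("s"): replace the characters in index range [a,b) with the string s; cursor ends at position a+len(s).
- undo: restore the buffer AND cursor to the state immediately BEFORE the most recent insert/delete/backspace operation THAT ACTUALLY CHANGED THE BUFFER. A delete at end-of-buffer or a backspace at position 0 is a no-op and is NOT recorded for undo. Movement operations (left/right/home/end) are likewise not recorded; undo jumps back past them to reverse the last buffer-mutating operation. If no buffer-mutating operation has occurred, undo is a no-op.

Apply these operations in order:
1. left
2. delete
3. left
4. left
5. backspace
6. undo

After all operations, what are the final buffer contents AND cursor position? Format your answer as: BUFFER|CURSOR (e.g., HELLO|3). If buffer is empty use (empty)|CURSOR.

After op 1 (left): buf='HTQWT' cursor=0
After op 2 (delete): buf='TQWT' cursor=0
After op 3 (left): buf='TQWT' cursor=0
After op 4 (left): buf='TQWT' cursor=0
After op 5 (backspace): buf='TQWT' cursor=0
After op 6 (undo): buf='HTQWT' cursor=0

Answer: HTQWT|0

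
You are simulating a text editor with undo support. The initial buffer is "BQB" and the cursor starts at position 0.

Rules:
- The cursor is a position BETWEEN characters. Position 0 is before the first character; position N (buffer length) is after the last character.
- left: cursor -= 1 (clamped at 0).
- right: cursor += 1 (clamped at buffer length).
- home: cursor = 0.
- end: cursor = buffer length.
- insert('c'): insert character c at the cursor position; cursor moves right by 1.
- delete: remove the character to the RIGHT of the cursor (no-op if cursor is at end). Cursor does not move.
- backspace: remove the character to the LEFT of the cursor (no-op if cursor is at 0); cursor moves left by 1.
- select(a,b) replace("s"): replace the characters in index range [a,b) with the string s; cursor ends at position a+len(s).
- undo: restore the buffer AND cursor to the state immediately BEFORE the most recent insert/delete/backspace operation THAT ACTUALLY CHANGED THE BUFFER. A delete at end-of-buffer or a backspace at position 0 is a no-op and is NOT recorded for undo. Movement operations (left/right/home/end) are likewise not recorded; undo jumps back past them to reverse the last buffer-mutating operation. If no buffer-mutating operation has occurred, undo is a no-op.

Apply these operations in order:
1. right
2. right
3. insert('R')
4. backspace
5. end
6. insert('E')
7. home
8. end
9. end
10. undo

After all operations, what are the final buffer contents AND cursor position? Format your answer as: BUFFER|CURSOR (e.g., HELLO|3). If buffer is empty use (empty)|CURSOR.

Answer: BQB|3

Derivation:
After op 1 (right): buf='BQB' cursor=1
After op 2 (right): buf='BQB' cursor=2
After op 3 (insert('R')): buf='BQRB' cursor=3
After op 4 (backspace): buf='BQB' cursor=2
After op 5 (end): buf='BQB' cursor=3
After op 6 (insert('E')): buf='BQBE' cursor=4
After op 7 (home): buf='BQBE' cursor=0
After op 8 (end): buf='BQBE' cursor=4
After op 9 (end): buf='BQBE' cursor=4
After op 10 (undo): buf='BQB' cursor=3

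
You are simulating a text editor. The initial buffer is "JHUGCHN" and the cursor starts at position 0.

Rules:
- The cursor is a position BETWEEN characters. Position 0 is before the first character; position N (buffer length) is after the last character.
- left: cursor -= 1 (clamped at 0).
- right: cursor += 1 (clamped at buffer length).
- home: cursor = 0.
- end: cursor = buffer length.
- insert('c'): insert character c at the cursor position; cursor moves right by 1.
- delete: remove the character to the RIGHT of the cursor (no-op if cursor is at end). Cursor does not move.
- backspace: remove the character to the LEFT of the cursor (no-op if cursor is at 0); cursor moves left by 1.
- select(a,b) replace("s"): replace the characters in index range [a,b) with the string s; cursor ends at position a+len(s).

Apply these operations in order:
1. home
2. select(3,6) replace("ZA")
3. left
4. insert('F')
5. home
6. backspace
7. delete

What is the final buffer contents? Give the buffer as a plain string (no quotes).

Answer: HUZFAN

Derivation:
After op 1 (home): buf='JHUGCHN' cursor=0
After op 2 (select(3,6) replace("ZA")): buf='JHUZAN' cursor=5
After op 3 (left): buf='JHUZAN' cursor=4
After op 4 (insert('F')): buf='JHUZFAN' cursor=5
After op 5 (home): buf='JHUZFAN' cursor=0
After op 6 (backspace): buf='JHUZFAN' cursor=0
After op 7 (delete): buf='HUZFAN' cursor=0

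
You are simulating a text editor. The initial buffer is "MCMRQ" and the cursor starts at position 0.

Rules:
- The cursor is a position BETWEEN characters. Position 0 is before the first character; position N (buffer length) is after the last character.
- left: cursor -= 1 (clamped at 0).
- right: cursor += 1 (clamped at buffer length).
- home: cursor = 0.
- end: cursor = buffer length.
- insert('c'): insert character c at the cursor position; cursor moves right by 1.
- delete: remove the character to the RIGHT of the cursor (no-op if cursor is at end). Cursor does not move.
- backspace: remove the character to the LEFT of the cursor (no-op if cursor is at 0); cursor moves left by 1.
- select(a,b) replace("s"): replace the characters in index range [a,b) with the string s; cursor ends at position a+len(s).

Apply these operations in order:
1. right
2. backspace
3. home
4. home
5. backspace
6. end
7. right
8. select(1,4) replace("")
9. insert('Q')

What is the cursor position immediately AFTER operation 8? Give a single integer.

After op 1 (right): buf='MCMRQ' cursor=1
After op 2 (backspace): buf='CMRQ' cursor=0
After op 3 (home): buf='CMRQ' cursor=0
After op 4 (home): buf='CMRQ' cursor=0
After op 5 (backspace): buf='CMRQ' cursor=0
After op 6 (end): buf='CMRQ' cursor=4
After op 7 (right): buf='CMRQ' cursor=4
After op 8 (select(1,4) replace("")): buf='C' cursor=1

Answer: 1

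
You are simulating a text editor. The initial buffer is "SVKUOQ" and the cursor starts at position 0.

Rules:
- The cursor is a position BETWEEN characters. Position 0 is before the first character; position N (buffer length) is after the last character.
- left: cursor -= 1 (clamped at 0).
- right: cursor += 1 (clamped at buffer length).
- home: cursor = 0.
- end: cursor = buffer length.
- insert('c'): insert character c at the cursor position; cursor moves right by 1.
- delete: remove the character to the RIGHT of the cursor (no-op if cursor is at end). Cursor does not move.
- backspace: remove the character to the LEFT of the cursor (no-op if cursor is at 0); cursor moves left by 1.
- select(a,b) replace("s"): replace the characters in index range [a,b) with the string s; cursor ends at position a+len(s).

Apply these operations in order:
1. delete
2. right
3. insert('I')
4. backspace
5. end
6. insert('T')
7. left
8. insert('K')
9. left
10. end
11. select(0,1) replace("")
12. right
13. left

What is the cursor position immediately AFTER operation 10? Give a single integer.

After op 1 (delete): buf='VKUOQ' cursor=0
After op 2 (right): buf='VKUOQ' cursor=1
After op 3 (insert('I')): buf='VIKUOQ' cursor=2
After op 4 (backspace): buf='VKUOQ' cursor=1
After op 5 (end): buf='VKUOQ' cursor=5
After op 6 (insert('T')): buf='VKUOQT' cursor=6
After op 7 (left): buf='VKUOQT' cursor=5
After op 8 (insert('K')): buf='VKUOQKT' cursor=6
After op 9 (left): buf='VKUOQKT' cursor=5
After op 10 (end): buf='VKUOQKT' cursor=7

Answer: 7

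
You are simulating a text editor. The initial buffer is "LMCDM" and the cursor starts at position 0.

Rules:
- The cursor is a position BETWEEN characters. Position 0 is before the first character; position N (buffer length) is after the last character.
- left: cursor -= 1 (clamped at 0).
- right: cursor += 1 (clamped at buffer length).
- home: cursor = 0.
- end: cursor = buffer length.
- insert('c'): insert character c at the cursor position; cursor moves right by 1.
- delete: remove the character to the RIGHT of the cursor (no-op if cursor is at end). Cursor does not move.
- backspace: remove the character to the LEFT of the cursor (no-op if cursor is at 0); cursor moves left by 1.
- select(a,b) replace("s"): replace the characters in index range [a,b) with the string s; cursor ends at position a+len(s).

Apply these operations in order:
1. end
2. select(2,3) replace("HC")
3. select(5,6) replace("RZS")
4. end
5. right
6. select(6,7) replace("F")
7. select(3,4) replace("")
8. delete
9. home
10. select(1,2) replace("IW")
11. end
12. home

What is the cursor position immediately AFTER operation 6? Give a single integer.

Answer: 7

Derivation:
After op 1 (end): buf='LMCDM' cursor=5
After op 2 (select(2,3) replace("HC")): buf='LMHCDM' cursor=4
After op 3 (select(5,6) replace("RZS")): buf='LMHCDRZS' cursor=8
After op 4 (end): buf='LMHCDRZS' cursor=8
After op 5 (right): buf='LMHCDRZS' cursor=8
After op 6 (select(6,7) replace("F")): buf='LMHCDRFS' cursor=7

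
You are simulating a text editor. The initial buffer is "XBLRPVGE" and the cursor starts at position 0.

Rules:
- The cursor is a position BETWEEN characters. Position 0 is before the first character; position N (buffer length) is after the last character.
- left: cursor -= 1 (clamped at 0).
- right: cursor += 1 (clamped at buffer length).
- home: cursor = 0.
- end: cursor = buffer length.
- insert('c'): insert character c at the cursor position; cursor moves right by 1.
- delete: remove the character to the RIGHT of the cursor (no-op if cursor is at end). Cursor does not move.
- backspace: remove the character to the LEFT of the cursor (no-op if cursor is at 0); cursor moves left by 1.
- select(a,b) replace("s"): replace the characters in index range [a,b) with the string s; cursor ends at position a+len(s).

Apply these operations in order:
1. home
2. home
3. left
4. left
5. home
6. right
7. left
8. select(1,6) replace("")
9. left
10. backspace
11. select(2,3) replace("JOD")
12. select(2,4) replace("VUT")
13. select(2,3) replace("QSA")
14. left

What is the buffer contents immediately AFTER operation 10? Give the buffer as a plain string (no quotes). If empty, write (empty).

Answer: XGE

Derivation:
After op 1 (home): buf='XBLRPVGE' cursor=0
After op 2 (home): buf='XBLRPVGE' cursor=0
After op 3 (left): buf='XBLRPVGE' cursor=0
After op 4 (left): buf='XBLRPVGE' cursor=0
After op 5 (home): buf='XBLRPVGE' cursor=0
After op 6 (right): buf='XBLRPVGE' cursor=1
After op 7 (left): buf='XBLRPVGE' cursor=0
After op 8 (select(1,6) replace("")): buf='XGE' cursor=1
After op 9 (left): buf='XGE' cursor=0
After op 10 (backspace): buf='XGE' cursor=0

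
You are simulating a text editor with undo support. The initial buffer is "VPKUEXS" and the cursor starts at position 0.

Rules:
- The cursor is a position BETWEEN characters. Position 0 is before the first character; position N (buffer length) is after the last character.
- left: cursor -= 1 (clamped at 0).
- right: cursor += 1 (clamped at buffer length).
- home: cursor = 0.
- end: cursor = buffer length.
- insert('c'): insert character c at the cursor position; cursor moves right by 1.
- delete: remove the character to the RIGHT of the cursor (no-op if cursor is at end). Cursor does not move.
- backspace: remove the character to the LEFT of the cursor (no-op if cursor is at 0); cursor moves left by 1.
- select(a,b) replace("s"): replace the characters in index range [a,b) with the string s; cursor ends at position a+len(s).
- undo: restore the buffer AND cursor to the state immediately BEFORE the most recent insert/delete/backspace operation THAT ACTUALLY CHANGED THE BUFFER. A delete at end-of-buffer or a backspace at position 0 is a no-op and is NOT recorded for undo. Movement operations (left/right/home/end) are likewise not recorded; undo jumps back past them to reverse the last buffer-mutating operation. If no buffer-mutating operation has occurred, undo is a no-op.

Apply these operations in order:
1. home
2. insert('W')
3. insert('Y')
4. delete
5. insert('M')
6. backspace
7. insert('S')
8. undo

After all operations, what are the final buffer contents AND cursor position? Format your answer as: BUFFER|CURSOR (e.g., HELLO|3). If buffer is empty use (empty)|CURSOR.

Answer: WYPKUEXS|2

Derivation:
After op 1 (home): buf='VPKUEXS' cursor=0
After op 2 (insert('W')): buf='WVPKUEXS' cursor=1
After op 3 (insert('Y')): buf='WYVPKUEXS' cursor=2
After op 4 (delete): buf='WYPKUEXS' cursor=2
After op 5 (insert('M')): buf='WYMPKUEXS' cursor=3
After op 6 (backspace): buf='WYPKUEXS' cursor=2
After op 7 (insert('S')): buf='WYSPKUEXS' cursor=3
After op 8 (undo): buf='WYPKUEXS' cursor=2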